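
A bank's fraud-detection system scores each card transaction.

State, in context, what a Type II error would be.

With the conventional null hypothesis that the transaction is legitimate:
A Type II error is failing to reject H₀ when H₀ is false.
Here that means approving the transaction when actually the transaction is fraudulent.

A Type II error would mean concluding that the transaction is legitimate (or at least failing to establish that the transaction is fraudulent) when in fact the transaction is fraudulent.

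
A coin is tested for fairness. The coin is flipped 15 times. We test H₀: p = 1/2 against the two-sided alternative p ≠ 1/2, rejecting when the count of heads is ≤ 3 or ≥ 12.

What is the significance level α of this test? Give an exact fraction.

α = P(S ≤ 3 or S ≥ 12 | p = 1/2), S ~ Binomial(15, 1/2).
Each tail has probability (1 + 15 + 105 + 455)/32768; doubling gives α = 1152/32768 = 9/256.

9/256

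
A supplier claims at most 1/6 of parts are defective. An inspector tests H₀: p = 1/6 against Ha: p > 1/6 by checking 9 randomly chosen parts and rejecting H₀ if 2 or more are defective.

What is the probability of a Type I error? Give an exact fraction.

2304473/5038848

α = P(reject H₀ | H₀ true) = P(Y ≥ 2 | p = 1/6), Y ~ Binomial(9, 1/6).
Computing the lower-tail complement: 1 − 2734375/5038848 = 2304473/5038848.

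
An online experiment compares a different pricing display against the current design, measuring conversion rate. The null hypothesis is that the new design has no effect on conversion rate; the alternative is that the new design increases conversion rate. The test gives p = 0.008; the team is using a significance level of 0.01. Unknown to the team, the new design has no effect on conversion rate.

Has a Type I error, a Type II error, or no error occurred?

Type I error

Since p = 0.008 < α = 0.01, H₀ is rejected.
H₀ is true (actually the new design has no effect on conversion rate).
Rejecting a true H₀ is a Type I error.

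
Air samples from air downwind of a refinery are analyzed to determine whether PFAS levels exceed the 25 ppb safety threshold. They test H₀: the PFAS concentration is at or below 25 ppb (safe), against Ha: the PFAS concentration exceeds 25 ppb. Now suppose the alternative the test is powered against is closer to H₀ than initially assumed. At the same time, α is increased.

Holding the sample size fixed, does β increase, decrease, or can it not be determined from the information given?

Cannot be determined from the information given.

The first change alone would make β increase; the second alone would make β decrease. Which effect dominates depends on the magnitudes, which are not given.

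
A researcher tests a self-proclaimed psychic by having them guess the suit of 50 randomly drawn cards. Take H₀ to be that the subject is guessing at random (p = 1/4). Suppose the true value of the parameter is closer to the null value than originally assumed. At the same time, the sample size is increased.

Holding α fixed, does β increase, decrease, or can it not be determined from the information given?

The first change alone would make β increase; the second alone would make β decrease. Which effect dominates depends on the magnitudes, which are not given.

Cannot be determined from the information given.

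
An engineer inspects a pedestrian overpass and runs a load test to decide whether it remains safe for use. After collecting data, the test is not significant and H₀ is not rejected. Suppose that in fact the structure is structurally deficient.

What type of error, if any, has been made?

Type II error

The conventional null hypothesis here is that the structure meets the required load capacity (safe).
H₀ was not rejected, but H₀ is actually false.
Failing to reject a false null hypothesis is a Type II error (false negative).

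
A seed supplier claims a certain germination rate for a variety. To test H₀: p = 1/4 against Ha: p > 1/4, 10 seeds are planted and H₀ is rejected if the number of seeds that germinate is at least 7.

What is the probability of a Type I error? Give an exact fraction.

919/262144

The Type I error probability is α = P(Y ≥ 7) computed under H₀, where Y ~ Binomial(10, 1/4).
Summing C(10,j)(1/4)^j(3/4)^{10−j} for j = 7,…,10 gives 919/262144.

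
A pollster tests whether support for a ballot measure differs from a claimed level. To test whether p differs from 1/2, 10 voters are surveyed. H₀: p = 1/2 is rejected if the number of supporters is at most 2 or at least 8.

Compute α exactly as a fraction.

α = P(S ≤ 2 or S ≥ 8 | p = 1/2), S ~ Binomial(10, 1/2).
Each tail has probability (1 + 10 + 45)/1024; doubling gives α = 112/1024 = 7/64.

7/64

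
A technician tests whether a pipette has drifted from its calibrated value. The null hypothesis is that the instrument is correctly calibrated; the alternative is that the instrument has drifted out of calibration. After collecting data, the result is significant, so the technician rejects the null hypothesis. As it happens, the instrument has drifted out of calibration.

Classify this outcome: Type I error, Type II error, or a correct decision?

The test rejected a false H₀ — the decision matches the true state.

Neither — the decision is correct.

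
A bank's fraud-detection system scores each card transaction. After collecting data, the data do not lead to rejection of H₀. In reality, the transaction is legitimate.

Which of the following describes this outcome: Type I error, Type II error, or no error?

The conventional null hypothesis here is that the transaction is legitimate.
The test retained a true H₀ — the decision matches the true state.

No error — this is a correct decision.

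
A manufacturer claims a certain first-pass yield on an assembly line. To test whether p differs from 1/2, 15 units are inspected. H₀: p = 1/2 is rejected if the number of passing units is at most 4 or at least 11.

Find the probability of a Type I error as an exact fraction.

α = P(K ≤ 4 or K ≥ 11 | p = 1/2), K ~ Binomial(15, 1/2).
By symmetry, α = 2·P(K ≤ 4) = 2·(1 + 15 + 105 + 455 + 1365)/32768 = 3882/32768 = 1941/16384.

1941/16384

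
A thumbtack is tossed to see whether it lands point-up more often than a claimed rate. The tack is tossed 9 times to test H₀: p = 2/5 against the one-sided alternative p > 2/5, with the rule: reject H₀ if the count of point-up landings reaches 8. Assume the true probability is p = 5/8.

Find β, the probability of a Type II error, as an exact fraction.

β = P(fail to reject H₀ | Ha true) = P(K ≤ 7 | p = 5/8), K ~ Binomial(9, 5/8).
Adding the binomial probabilities P(K=0)+…+P(K=7) at p = 5/8 gives 3803679/4194304.

3803679/4194304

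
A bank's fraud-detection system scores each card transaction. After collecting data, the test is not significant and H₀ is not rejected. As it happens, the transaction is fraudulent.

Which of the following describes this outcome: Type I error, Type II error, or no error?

The conventional null hypothesis here is that the transaction is legitimate.
H₀ was not rejected, but H₀ is actually false.
Failing to reject a false null hypothesis is a Type II error (false negative).

Type II error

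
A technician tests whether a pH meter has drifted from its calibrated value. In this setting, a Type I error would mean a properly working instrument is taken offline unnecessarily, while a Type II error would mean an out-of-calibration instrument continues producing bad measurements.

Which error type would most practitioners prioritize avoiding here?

The Type II consequence (an out-of-calibration instrument continues producing bad measurements) is more severe than the Type I consequence (a properly working instrument is taken offline unnecessarily).

Type II error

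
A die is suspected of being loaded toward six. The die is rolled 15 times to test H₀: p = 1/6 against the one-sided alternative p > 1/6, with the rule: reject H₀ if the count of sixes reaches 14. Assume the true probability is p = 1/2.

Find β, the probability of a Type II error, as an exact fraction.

2047/2048

Under the alternative p = 1/2, Y ~ Binomial(15, 1/2); β is the probability the test does not reject, P(Y < 14).
Equivalently, β = 1 − P(Y ≥ 14) = 2047/2048.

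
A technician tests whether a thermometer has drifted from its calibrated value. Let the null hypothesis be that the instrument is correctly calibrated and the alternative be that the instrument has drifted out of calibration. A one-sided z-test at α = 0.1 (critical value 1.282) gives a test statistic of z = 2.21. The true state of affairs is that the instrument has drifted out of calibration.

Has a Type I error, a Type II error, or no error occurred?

Neither — the decision is correct.

Since z = 2.21 > z* = 1.282, H₀ is rejected.
H₀ is false (actually the instrument has drifted out of calibration).
The decision matches the true state — no error.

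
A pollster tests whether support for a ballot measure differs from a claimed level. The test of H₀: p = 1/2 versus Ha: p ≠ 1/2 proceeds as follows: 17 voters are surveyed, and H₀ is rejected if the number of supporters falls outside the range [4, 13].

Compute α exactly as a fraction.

Under H₀, S ~ Binomial(17, 1/2); α is the probability of landing in either tail, P(S ≤ 3) + P(S ≥ 14).
The two tails are symmetric, so α = 2·(1 + 17 + 136 + 680)/2^17 = 1668/131072 = 417/32768.

417/32768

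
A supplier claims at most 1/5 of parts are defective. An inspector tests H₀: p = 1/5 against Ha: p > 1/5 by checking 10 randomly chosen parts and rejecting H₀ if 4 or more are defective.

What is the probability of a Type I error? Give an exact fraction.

α = P(reject H₀ | H₀ true) = P(S ≥ 4 | p = 1/5), S ~ Binomial(10, 1/5).
Computing the lower-tail complement: 1 − 8585216/9765625 = 1180409/9765625.

1180409/9765625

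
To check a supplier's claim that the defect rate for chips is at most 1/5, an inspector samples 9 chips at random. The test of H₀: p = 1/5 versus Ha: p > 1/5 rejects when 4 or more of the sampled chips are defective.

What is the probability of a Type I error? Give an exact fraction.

167269/1953125

α = P(reject H₀ | H₀ true) = P(X ≥ 4 | p = 1/5), X ~ Binomial(9, 1/5).
α = 1 − P(X ≤ 3) = 1 − 1785856/1953125 = 167269/1953125.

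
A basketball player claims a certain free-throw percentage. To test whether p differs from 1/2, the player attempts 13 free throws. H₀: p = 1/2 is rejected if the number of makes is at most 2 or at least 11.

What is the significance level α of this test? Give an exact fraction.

α = P(Y ≤ 2 or Y ≥ 11 | p = 1/2), Y ~ Binomial(13, 1/2).
Each tail has probability (1 + 13 + 78)/8192; doubling gives α = 184/8192 = 23/1024.

23/1024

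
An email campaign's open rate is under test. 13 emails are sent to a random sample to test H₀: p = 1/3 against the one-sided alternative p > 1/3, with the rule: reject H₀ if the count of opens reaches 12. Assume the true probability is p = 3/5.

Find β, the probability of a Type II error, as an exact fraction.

A Type II error is failing to reject when Ha holds: with p = 3/5, β = P(S ≤ 11).
Summing C(13,j)·(3/5)^j·(2/5)^{13-j} for j = 0..11 gives 1205291336/1220703125.

1205291336/1220703125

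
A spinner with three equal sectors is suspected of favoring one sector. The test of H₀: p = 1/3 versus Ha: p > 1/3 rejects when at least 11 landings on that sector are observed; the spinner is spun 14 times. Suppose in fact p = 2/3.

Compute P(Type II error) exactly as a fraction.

A Type II error is failing to reject when Ha holds: with p = 2/3, β = P(Y ≤ 10).
Equivalently, β = 1 − P(Y ≥ 11) = 3533689/4782969.

3533689/4782969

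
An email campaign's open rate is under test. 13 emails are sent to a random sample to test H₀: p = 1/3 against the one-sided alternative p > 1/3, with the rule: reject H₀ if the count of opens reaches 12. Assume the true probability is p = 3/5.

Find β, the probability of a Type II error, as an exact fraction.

1205291336/1220703125

β = P(fail to reject H₀ | Ha true) = P(X ≤ 11 | p = 3/5), X ~ Binomial(13, 3/5).
Summing C(13,j)·(3/5)^j·(2/5)^{13-j} for j = 0..11 gives 1205291336/1220703125.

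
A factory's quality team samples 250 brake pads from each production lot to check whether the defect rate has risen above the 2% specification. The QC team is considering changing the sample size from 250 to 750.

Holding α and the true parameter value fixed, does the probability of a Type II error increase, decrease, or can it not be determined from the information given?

It decreases.

More data shrinks sampling variability; the test statistic under Ha concentrates further from the null value, making rejection more likely.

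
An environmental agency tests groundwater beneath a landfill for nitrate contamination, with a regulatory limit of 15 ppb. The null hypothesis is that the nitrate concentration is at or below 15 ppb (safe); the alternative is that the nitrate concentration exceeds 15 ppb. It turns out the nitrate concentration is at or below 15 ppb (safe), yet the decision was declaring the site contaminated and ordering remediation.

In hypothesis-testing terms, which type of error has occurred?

'Declaring the site contaminated and ordering remediation' corresponds to rejecting H₀.
H₀ was rejected but H₀ is true — a Type I error (false positive).

Type I error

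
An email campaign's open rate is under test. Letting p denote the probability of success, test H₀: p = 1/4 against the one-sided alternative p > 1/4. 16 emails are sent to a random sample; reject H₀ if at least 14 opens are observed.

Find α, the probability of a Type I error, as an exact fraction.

1129/4294967296

The Type I error probability is α = P(S ≥ 14) computed under H₀, where S ~ Binomial(16, 1/4).
Adding the binomial terms for j = 14 through 16 with p = 1/4 yields 1129/4294967296.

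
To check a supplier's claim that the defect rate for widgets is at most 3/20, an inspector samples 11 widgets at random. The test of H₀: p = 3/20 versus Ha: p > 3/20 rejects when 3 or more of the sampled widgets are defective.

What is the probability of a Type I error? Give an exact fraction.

The significance level is the probability, assuming p = 3/20, of seeing 3 or more defectives in 11 draws.
Via the complement, α = 1 − Σ_{j=0}^{2} C(11,j)(3/20)^j(17/20)^{11-j} = 9059861222307/40960000000000.

9059861222307/40960000000000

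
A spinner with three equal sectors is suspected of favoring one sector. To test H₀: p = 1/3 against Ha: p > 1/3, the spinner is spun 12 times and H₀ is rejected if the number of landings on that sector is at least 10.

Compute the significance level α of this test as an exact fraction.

289/531441

Under H₀, Y ~ Binomial(12, 1/3), and α = P(Y ≥ 10).
Summing C(12,j)(1/3)^j(2/3)^{12−j} for j = 10,…,12 gives 289/531441.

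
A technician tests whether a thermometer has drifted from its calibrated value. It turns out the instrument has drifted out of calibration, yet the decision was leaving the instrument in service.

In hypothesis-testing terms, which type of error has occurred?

The null hypothesis here is that the instrument is correctly calibrated.
'Leaving the instrument in service' corresponds to failing to reject H₀.
H₀ was not rejected but H₀ is false — a Type II error (false negative).

Type II error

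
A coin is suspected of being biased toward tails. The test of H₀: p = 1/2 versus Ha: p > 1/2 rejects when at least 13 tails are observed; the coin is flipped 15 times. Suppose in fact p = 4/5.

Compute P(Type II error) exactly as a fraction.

18370873741/30517578125

Under the alternative p = 4/5, Y ~ Binomial(15, 4/5); β is the probability the test does not reject, P(Y < 13).
Equivalently, β = 1 − P(Y ≥ 13) = 18370873741/30517578125.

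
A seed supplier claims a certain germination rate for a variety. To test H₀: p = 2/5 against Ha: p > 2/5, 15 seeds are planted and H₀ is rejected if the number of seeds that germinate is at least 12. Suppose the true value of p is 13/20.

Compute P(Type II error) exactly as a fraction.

6777270377107586237/8192000000000000000

β = P(fail to reject H₀ | Ha true) = P(K ≤ 11 | p = 13/20), K ~ Binomial(15, 13/20).
Equivalently, β = 1 − P(K ≥ 12) = 6777270377107586237/8192000000000000000.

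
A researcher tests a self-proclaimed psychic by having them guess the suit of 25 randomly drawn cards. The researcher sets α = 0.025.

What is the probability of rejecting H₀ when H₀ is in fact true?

0.025

The significance level α is, by definition, the probability of a Type I error — P(reject H₀ | H₀ true).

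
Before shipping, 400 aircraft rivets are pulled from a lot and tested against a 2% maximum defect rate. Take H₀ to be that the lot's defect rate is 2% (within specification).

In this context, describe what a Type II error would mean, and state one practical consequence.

A Type II error is failing to reject H₀ when H₀ is false.
Here that means accepting the lot and shipping it when actually the lot's defect rate exceeds 2%.

A Type II error would mean concluding that the lot's defect rate is 2% (within specification) (or at least failing to establish that the lot's defect rate exceeds 2%) when in fact the lot's defect rate exceeds 2%. Consequence: customers receive aircraft rivets with an unacceptably high defect rate.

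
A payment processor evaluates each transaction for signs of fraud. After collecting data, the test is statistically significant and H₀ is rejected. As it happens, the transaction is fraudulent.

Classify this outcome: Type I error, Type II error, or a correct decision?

The conventional null hypothesis here is that the transaction is legitimate.
The test rejected a false H₀ — the decision matches the true state.

No error (correct decision).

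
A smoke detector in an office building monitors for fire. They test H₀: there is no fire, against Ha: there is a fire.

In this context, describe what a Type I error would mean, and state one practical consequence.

A Type I error is rejecting H₀ when H₀ is true.
Here that means sounding the alarm and evacuating the building when actually there is no fire.

A Type I error would mean concluding that there is a fire when in fact there is no fire. Consequence: the building is evacuated for a false alarm, disrupting work.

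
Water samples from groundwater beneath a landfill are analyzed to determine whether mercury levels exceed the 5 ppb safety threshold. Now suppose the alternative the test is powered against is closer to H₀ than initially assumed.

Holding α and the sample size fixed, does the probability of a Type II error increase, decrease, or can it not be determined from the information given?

A smaller true effect puts the Ha sampling distribution closer to H₀, so more of it falls in the non-rejection region.

It increases.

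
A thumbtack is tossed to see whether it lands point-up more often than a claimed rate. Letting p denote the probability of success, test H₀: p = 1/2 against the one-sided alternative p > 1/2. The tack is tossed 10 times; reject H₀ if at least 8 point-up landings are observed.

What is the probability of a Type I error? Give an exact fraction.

7/128

The Type I error probability is α = P(K ≥ 8) computed under H₀, where K ~ Binomial(10, 1/2).
P(K ≥ 8) = [C(10,8) + C(10,9) + C(10,10)] / 2^10 = (45 + 10 + 1) / 1024 = 56/1024 = 7/128.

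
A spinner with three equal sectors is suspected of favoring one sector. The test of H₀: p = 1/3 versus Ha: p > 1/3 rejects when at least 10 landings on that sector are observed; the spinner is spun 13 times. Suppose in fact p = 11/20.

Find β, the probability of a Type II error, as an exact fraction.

A Type II error is failing to reject when Ha holds: with p = 11/20, β = P(X ≤ 9).
Summing C(13,j)·(11/20)^j·(9/20)^{13-j} for j = 0..9 gives 1857697115702463/2048000000000000.

1857697115702463/2048000000000000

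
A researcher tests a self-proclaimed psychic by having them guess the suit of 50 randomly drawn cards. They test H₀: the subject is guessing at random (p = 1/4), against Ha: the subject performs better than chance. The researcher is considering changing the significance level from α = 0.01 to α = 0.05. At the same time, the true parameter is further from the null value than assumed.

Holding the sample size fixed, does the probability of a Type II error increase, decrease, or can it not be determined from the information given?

With a larger α the critical value moves toward the center, so more of the Ha sampling distribution lies in the rejection region. A bigger departure from H₀ is easier for the test to detect, so it fails to reject less often. Both changes push β in the same direction.

It decreases.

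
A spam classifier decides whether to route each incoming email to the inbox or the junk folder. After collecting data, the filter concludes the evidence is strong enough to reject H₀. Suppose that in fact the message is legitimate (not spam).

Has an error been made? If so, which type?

The conventional null hypothesis here is that the message is legitimate (not spam).
H₀ was rejected, but H₀ is actually true.
Rejecting a true null hypothesis is a Type I error (false positive).

Type I error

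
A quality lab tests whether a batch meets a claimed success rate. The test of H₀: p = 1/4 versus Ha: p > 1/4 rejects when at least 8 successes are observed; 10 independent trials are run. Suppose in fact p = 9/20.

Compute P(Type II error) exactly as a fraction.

2489876891491/2560000000000

A Type II error is failing to reject when Ha holds: with p = 9/20, β = P(Y ≤ 7).
Summing C(10,j)·(9/20)^j·(11/20)^{10-j} for j = 0..7 gives 2489876891491/2560000000000.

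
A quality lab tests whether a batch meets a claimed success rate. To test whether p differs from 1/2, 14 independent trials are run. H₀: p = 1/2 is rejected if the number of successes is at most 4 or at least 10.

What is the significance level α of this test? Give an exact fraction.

1471/8192

The significance level is the null-hypothesis probability of the rejection region {≤4} ∪ {≥10}.
The two tails are symmetric, so α = 2·(1 + 14 + 91 + 364 + 1001)/2^14 = 2942/16384 = 1471/8192.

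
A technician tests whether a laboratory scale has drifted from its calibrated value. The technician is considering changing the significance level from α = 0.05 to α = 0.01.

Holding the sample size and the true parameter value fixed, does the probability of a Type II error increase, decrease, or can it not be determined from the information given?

A smaller α moves the rejection region further into the tail. With the alternative true, more outcomes now fall outside the rejection region, so failing to reject becomes more likely.

It increases.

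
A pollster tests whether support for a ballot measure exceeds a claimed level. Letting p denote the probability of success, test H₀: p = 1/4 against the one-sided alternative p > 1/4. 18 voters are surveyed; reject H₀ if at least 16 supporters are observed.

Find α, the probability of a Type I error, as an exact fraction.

179/8589934592

Under H₀, X ~ Binomial(18, 1/4), and α = P(X ≥ 16).
Summing C(18,j)(1/4)^j(3/4)^{18−j} for j = 16,…,18 gives 179/8589934592.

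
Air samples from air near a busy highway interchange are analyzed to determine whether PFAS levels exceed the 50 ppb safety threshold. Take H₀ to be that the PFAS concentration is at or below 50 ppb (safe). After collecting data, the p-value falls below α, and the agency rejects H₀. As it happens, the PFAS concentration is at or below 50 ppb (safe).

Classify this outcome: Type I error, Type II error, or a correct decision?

Type I error

H₀ was rejected, but H₀ is actually true.
Rejecting a true null hypothesis is a Type I error (false positive).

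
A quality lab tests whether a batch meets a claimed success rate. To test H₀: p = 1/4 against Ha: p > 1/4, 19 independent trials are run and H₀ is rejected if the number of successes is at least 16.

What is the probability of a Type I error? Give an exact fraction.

1735/17179869184

Under H₀, K ~ Binomial(19, 1/4), and α = P(K ≥ 16).
P(K ≥ 16) = Σ_{j=16}^{19} C(19,j)·(1/4)^j·(3/4)^{19-j} = 1735/17179869184.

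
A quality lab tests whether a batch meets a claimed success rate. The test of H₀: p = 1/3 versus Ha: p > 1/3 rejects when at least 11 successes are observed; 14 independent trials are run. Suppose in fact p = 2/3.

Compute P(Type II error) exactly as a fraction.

A Type II error is failing to reject when Ha holds: with p = 2/3, β = P(Y ≤ 10).
Adding the binomial probabilities P(Y=0)+…+P(Y=10) at p = 2/3 gives 3533689/4782969.

3533689/4782969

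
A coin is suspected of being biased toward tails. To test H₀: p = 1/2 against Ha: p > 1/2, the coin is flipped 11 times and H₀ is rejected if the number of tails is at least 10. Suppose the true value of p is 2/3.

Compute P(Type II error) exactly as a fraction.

163835/177147

β = P(fail to reject H₀ | Ha true) = P(S ≤ 9 | p = 2/3), S ~ Binomial(11, 2/3).
Summing C(11,j)·(2/3)^j·(1/3)^{11-j} for j = 0..9 gives 163835/177147.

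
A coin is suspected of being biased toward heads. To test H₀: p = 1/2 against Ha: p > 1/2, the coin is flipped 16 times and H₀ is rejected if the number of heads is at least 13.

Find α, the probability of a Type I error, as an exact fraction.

Under H₀, Y ~ Binomial(16, 1/2), and α = P(Y ≥ 13).
P(Y ≥ 13) = [C(16,13) + C(16,14) + C(16,15) + C(16,16)] / 2^16 = (560 + 120 + 16 + 1) / 65536 = 697/65536.

697/65536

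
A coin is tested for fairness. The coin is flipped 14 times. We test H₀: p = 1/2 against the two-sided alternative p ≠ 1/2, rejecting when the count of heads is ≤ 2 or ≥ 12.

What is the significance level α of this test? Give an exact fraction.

α = P(K ≤ 2 or K ≥ 12 | p = 1/2), K ~ Binomial(14, 1/2).
The two tails are symmetric, so α = 2·(1 + 14 + 91)/2^14 = 212/16384 = 53/4096.

53/4096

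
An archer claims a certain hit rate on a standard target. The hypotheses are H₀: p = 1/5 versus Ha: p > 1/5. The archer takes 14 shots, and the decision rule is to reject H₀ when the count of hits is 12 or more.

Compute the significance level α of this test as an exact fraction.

α = P(reject H₀ | H₀ true) = P(K ≥ 12 | p = 1/5), with K ~ Binomial(14, 1/5).
P(K ≥ 12) = Σ_{j=12}^{14} C(14,j)·(1/5)^j·(4/5)^{14-j} = 1513/6103515625.

1513/6103515625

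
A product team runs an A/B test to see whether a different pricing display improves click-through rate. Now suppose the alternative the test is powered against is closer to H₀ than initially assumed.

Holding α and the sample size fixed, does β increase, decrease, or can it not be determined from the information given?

A smaller true effect puts the Ha sampling distribution closer to H₀, so more of it falls in the non-rejection region.

It increases.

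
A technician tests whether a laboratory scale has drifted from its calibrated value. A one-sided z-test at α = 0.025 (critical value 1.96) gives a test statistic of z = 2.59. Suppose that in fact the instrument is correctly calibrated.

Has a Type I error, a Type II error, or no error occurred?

Type I error

The conventional null hypothesis is that the instrument is correctly calibrated.
Since z = 2.59 > z* = 1.96, H₀ is rejected.
H₀ is true (actually the instrument is correctly calibrated).
Rejecting a true H₀ is a Type I error.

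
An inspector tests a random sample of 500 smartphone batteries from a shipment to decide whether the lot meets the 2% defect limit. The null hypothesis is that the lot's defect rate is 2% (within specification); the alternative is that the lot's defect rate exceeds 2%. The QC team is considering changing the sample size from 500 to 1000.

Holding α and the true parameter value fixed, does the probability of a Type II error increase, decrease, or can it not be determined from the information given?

It decreases.

Increasing n separates the H₀ and Ha sampling distributions, so under Ha fewer outcomes land in the acceptance region.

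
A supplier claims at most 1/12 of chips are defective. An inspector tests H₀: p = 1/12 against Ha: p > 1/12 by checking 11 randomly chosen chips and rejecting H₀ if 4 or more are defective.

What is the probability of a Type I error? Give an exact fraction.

α = P(reject H₀ | H₀ true) = P(X ≥ 4 | p = 1/12), X ~ Binomial(11, 1/12).
α = 1 − P(X ≤ 3) = 1 − 30653319983/30958682112 = 305362129/30958682112.

305362129/30958682112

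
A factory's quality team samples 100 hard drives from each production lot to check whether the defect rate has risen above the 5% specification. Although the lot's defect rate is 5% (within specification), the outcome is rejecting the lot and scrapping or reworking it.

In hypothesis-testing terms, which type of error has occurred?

Type I error

The null hypothesis here is that the lot's defect rate is 5% (within specification).
'Rejecting the lot and scrapping or reworking it' corresponds to rejecting H₀.
H₀ was rejected but H₀ is true — a Type I error (false positive).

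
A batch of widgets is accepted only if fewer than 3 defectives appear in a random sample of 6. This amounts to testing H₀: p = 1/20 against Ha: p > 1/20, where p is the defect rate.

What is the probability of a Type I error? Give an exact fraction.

The significance level is the probability, assuming p = 1/20, of seeing 3 or more defectives in 6 draws.
Via the complement, α = 1 − Σ_{j=0}^{2} C(6,j)(1/20)^j(19/20)^{6-j} = 14271/6400000.

14271/6400000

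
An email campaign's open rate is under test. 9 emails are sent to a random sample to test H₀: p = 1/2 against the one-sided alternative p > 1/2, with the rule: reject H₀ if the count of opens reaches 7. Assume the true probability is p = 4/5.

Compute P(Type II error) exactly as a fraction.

511333/1953125

β = P(fail to reject H₀ | Ha true) = P(Y ≤ 6 | p = 4/5), Y ~ Binomial(9, 4/5).
Adding the binomial probabilities P(Y=0)+…+P(Y=6) at p = 4/5 gives 511333/1953125.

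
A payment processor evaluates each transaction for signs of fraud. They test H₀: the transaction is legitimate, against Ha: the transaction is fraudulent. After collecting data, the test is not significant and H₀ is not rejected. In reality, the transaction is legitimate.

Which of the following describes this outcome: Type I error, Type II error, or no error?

No error — this is a correct decision.

The test retained a true H₀ — the decision matches the true state.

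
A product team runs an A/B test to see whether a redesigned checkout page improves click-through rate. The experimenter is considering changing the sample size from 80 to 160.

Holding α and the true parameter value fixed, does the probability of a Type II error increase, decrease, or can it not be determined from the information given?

It decreases.

A larger sample reduces the standard error, pulling the sampling distribution under Ha further from the non-rejection region.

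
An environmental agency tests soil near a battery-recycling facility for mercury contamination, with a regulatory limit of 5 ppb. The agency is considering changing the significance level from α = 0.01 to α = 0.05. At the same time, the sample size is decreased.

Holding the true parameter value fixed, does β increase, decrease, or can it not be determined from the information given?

The first change alone would make β decrease; the second alone would make β increase. Which effect dominates depends on the magnitudes, which are not given.

Cannot be determined from the information given.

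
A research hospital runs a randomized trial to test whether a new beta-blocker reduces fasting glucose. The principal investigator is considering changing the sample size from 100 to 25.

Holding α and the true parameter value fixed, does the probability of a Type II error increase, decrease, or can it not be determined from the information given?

With less data the test statistic is noisier; under Ha, more outcomes land inside the acceptance region.

It increases.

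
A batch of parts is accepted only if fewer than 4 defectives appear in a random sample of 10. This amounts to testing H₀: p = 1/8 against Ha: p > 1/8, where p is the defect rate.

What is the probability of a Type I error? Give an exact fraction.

Under H₀, S ~ Binomial(10, 1/8); the Type I error rate is P(S ≥ 4).
Computing the lower-tail complement: 1 − 261063131/268435456 = 7372325/268435456.

7372325/268435456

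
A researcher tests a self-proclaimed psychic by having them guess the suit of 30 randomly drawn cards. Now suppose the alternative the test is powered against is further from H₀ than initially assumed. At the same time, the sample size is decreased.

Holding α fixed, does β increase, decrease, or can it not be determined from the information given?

Cannot be determined from the information given.

The first change alone would make β decrease; the second alone would make β increase. Which effect dominates depends on the magnitudes, which are not given.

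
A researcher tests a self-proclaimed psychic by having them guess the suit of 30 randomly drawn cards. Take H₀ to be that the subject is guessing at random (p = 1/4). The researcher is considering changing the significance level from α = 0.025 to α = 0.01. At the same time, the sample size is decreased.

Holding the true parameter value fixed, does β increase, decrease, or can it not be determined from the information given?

It increases.

Lowering α raises the bar for rejection; under Ha, the test now fails to reject on outcomes it previously would have rejected. A smaller sample increases the standard error, so the sampling distributions under H₀ and Ha overlap more. Both changes push β in the same direction.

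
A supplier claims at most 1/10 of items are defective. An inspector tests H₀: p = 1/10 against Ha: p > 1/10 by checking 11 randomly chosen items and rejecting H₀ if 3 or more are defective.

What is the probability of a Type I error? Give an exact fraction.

1791237017/20000000000

The significance level is the probability, assuming p = 1/10, of seeing 3 or more defectives in 11 draws.
Computing the lower-tail complement: 1 − 18208762983/20000000000 = 1791237017/20000000000.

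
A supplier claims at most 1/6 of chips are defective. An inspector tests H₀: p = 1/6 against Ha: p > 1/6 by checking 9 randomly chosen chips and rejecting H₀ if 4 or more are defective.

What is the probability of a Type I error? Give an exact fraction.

241973/5038848

Under H₀, X ~ Binomial(9, 1/6); the Type I error rate is P(X ≥ 4).
Computing the lower-tail complement: 1 − 4796875/5038848 = 241973/5038848.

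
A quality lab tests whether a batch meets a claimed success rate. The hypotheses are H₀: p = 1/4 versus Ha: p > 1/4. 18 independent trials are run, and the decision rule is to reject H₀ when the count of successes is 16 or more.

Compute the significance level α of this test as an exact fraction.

179/8589934592

The Type I error probability is α = P(Y ≥ 16) computed under H₀, where Y ~ Binomial(18, 1/4).
P(Y ≥ 16) = Σ_{j=16}^{18} C(18,j)·(1/4)^j·(3/4)^{18-j} = 179/8589934592.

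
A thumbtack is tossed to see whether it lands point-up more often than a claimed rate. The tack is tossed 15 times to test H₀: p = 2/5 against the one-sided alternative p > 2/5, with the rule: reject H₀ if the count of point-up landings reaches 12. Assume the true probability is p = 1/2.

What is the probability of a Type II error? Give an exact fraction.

Under the alternative p = 1/2, S ~ Binomial(15, 1/2); β is the probability the test does not reject, P(S < 12).
Equivalently, β = 1 − P(S ≥ 12) = 503/512.

503/512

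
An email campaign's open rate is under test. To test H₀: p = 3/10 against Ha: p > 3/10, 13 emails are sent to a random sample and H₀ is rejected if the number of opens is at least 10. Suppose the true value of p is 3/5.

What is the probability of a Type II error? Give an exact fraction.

β = P(fail to reject H₀ | Ha true) = P(K ≤ 9 | p = 3/5), K ~ Binomial(13, 3/5).
Adding the binomial probabilities P(K=0)+…+P(K=9) at p = 3/5 gives 202983472/244140625.

202983472/244140625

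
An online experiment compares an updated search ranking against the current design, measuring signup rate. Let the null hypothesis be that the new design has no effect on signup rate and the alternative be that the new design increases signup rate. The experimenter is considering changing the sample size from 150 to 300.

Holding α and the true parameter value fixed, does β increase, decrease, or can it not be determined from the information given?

A larger sample reduces the standard error, pulling the sampling distribution under Ha further from the non-rejection region.

It decreases.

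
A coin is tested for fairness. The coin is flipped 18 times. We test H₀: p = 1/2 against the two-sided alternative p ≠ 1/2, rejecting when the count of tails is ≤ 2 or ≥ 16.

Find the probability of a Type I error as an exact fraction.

α = P(S ≤ 2 or S ≥ 16 | p = 1/2), S ~ Binomial(18, 1/2).
By symmetry, α = 2·P(S ≤ 2) = 2·(1 + 18 + 153)/262144 = 344/262144 = 43/32768.

43/32768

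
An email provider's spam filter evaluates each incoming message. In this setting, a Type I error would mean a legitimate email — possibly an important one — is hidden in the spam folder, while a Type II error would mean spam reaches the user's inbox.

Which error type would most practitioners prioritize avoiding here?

The Type I consequence (a legitimate email — possibly an important one — is hidden in the spam folder) is more severe than the Type II consequence (spam reaches the user's inbox).

Type I error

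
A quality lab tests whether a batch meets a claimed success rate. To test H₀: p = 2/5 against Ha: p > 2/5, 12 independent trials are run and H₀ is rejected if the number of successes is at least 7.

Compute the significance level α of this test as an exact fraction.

38626048/244140625

The Type I error probability is α = P(S ≥ 7) computed under H₀, where S ~ Binomial(12, 2/5).
P(S ≥ 7) = Σ_{j=7}^{12} C(12,j)·(2/5)^j·(3/5)^{12-j} = 38626048/244140625.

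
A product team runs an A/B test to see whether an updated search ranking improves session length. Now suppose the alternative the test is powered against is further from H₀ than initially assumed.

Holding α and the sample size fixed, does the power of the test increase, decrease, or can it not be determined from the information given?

A bigger departure from H₀ is easier for the test to detect, so it fails to reject less often.
Since power = 1 − β and β decreases, power increases.

It increases.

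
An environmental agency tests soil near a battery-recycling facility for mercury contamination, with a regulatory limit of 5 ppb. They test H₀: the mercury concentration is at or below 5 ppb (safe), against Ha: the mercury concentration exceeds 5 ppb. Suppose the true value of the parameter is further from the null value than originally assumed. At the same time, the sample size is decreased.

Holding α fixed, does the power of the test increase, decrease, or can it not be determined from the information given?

The first change alone would make β decrease; the second alone would make β increase. Which effect dominates depends on the magnitudes, which are not given.
Since power = 1 − β, the effect on power is likewise indeterminate.

Cannot be determined from the information given.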